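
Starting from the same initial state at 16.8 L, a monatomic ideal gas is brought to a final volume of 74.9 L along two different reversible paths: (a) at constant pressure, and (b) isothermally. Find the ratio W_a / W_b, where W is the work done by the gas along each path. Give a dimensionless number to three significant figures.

Path (a) isobaric: W = P₁(V₂ − V₁) → W_a/(P₁V₁) = 3.458.
Path (b) isothermal: W = P₁V₁ ln(V₂/V₁) → W_b/(P₁V₁) = 1.495.
W_a / W_b = 3.458 / 1.495 = 2.314.

W_a / W_b ≈ 2.31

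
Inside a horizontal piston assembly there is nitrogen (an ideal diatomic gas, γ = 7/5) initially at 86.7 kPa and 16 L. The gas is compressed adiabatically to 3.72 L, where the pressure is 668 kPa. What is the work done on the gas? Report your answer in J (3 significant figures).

W ≈ 2740 J

Adiabatic: W = (P₁V₁ − P₂V₂)/(γ − 1) with γ = 7/5.
P₁V₁ = 1387 J, P₂V₂ = 2485 J.
W = (1387 − 2485) / 0.4 = -2744 J.
Work on gas = −W_by = 2744 J.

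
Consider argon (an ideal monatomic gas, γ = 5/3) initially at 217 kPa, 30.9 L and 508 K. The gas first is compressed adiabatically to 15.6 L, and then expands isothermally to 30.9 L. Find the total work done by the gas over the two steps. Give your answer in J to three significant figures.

W_total ≈ 1420 J

Step 1 (adiabatic): W = (P₁V₁ − P₂V₂)/(γ−1) = (6705 − 10576)/0.667 = -5806 J.
After step 1: P = 677.9 kPa, V = 15.6 L, T = 801.2 K.
Step 2 (isothermal): W = P₁V₁ ln(V₂/V₁) = (10576) ln(30.9/15.6) = 7228 J.
W_total = -5806 + 7228 = 1423 J.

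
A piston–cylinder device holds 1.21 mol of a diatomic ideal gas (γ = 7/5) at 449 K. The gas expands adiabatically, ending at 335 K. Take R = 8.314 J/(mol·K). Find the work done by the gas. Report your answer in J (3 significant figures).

Adiabatic ⇒ Q = 0, so W_by = −ΔU = nCᵥ(T₁ − T₂).
Cᵥ = 5R/2 = 20.79 J/(mol·K).
W = (1.21)(20.79)(449 − 335) = 2867 J.

W ≈ 2870 J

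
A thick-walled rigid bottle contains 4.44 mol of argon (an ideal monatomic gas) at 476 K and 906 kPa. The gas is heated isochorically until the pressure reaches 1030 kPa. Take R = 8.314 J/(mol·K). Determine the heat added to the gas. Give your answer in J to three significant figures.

Q ≈ 3610 J

Constant volume ⇒ W = 0, so Q = ΔU = nCᵥΔT with Cᵥ = 3R/2 = 12.47 J/(mol·K).
At constant V, T₂/T₁ = P₂/P₁ ⇒ ΔT = T₁(P₂/P₁ − 1) = 476·(1030/906 − 1) = 65.15 K.
ΔU = (4.44)(12.47)(65.15) = 3607 J.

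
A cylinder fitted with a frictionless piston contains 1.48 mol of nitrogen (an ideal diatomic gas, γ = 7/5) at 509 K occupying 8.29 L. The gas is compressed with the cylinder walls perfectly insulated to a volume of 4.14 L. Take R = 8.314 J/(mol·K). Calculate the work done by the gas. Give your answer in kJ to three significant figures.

Adiabatic: TV^(γ−1) = const with γ = 7/5.
T₂ = T₁ (V₁/V₂)^(γ−1) = 509 × (8.29/4.14)^0.4 = 509 × 1.32 = 672 K.
W_by = nCᵥ(T₁ − T₂) = (1.48)(20.79)(509 − 672) = -5013 J.

W ≈ -5.01 kJ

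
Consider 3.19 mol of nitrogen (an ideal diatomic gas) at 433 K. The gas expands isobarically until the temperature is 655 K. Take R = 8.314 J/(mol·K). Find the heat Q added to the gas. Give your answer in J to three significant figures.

Q ≈ 20600 J

Isobaric: W = nRΔT = (3.19)(8.314)(222) = 5888 J.
ΔU = nCᵥΔT with Cᵥ = 5R/2: ΔU = (3.19)(20.79)(222) = 14720 J.
Q = ΔU + W = 14720 + 5888 = 20607 J.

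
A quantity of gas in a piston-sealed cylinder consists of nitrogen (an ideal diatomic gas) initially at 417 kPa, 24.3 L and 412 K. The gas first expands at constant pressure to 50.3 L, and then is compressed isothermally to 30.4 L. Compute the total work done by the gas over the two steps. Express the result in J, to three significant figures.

Step 1 (isobaric): W = PΔV = (417 kPa)(50.3 − 24.3 L) = 10842 J.
After step 1: P = 417 kPa, V = 50.3 L, T = 852.8 K.
Step 2 (isothermal): W = P₁V₁ ln(V₂/V₁) = (20975) ln(30.4/50.3) = -10562 J.
W_total = 10842 − 10562 = 279.7 J.

W_total ≈ 280 J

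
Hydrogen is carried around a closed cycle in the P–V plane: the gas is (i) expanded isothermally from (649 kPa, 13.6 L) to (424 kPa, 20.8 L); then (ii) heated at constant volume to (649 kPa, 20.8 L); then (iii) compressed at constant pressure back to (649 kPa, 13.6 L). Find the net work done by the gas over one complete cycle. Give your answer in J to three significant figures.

W_net ≈ -923 J

Leg (i): W = PᵢVᵢ ln(V_f/Vᵢ) = (8826) ln(20.8/13.6) = 3750 J.
Leg (ii): W = 0.
Leg (iii): W = PΔV = (649)(13.6 − 20.8) = -4673 J.
W_net = 3750 − 4673 = -922.6 J.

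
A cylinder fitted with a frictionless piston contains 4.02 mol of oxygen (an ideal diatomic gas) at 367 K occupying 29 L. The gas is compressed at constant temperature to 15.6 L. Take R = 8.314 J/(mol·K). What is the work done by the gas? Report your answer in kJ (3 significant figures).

Isothermal: W = nRT ln(V₂/V₁).
W = (4.02)(8.314)(367) × ln(15.6/29)
  = 12266 × -0.62
W_by_gas = -7605 J.

W ≈ -7.61 kJ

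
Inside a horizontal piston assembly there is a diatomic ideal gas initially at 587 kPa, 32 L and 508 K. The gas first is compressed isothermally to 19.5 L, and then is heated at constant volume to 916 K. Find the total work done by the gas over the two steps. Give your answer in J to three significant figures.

W_total ≈ -9300 J

Step 1 (isothermal): W = P₁V₁ ln(V₂/V₁) = (18784) ln(19.5/32) = -9304 J.
Step 2 (isochoric): W = 0 (constant volume).
W_total = -9304 + 0 = -9304 J.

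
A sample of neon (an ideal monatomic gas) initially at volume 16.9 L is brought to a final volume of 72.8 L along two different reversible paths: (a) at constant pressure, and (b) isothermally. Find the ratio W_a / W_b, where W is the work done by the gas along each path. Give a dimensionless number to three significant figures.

W_a / W_b ≈ 2.26

Path (a) isobaric: W = P₁(V₂ − V₁) → W_a/(P₁V₁) = 3.308.
Path (b) isothermal: W = P₁V₁ ln(V₂/V₁) → W_b/(P₁V₁) = 1.46.
W_a / W_b = 3.308 / 1.46 = 2.265.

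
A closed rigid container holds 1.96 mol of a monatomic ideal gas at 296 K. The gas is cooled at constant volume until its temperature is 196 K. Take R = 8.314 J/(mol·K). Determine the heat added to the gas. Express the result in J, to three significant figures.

Q ≈ -2440 J

Constant volume ⇒ W = 0, so Q = ΔU = nCᵥΔT with Cᵥ = 3R/2 = 12.47 J/(mol·K).
ΔU = (1.96)(12.47)(196 − 296) = -2444 J.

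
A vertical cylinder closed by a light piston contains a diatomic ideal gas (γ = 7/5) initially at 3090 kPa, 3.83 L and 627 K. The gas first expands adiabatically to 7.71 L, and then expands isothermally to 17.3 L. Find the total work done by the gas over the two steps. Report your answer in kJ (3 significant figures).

W_total ≈ 14.5 kJ

Step 1 (adiabatic): W = (P₁V₁ − P₂V₂)/(γ−1) = (11835 − 8946)/0.4 = 7222 J.
After step 1: P = 1160 kPa, V = 7.71 L, T = 473.9 K.
Step 2 (isothermal): W = P₁V₁ ln(V₂/V₁) = (8946) ln(17.3/7.71) = 7230 J.
W_total = 7222 + 7230 = 14452 J.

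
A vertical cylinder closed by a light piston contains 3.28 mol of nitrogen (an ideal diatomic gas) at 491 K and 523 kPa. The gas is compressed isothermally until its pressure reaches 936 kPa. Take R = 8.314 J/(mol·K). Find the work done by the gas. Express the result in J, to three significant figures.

Isothermal process: W = nRT ln(V₂/V₁) = nRT ln(P₁/P₂).
W = (3.28)(8.314)(491) × ln(523/936)
  = 13390 × ln(0.5588) = 13390 × -0.582
W_by_gas = -7793 J.

W ≈ -7790 J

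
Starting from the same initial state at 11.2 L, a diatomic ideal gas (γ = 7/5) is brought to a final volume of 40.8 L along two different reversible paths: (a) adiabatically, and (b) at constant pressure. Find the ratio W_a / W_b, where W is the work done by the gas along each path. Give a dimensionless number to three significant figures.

Path (a) adiabatic: W = P₁V₁(1 − (V₁/V₂)^(γ−1))/(γ−1) → W_a/(P₁V₁) = 1.009.
Path (b) isobaric: W = P₁(V₂ − V₁) → W_b/(P₁V₁) = 2.643.
W_a / W_b = 1.009 / 2.643 = 0.3819.

W_a / W_b ≈ 0.382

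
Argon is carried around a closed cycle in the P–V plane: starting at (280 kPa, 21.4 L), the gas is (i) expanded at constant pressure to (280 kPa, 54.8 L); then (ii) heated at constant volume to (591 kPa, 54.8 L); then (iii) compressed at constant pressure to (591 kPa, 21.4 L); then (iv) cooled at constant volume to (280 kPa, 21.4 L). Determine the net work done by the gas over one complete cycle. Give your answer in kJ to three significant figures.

Constant-volume legs do no work.
W(i) = (280)(54.8 − 21.4) = 9352 J; W(iii) = (591)(21.4 − 54.8) = -19739 J.
W_net = 9352 − 19739 = -10387 J (the counter-clockwise enclosed area).

W_net ≈ -10.4 kJ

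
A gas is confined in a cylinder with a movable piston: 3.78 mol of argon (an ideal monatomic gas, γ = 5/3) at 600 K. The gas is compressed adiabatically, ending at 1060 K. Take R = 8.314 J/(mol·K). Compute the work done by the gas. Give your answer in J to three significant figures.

Adiabatic ⇒ Q = 0, so W_by = −ΔU = nCᵥ(T₁ − T₂).
Cᵥ = 3R/2 = 12.47 J/(mol·K).
W = (3.78)(12.47)(600 − 1060) = -21685 J.

W ≈ -21700 J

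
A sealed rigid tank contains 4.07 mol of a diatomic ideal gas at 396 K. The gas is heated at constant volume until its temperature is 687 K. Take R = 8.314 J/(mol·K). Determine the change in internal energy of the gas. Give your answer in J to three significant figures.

ΔU ≈ 24600 J

Constant volume ⇒ W = 0, so Q = ΔU = nCᵥΔT with Cᵥ = 5R/2 = 20.79 J/(mol·K).
ΔU = (4.07)(20.79)(687 − 396) = 24617 J.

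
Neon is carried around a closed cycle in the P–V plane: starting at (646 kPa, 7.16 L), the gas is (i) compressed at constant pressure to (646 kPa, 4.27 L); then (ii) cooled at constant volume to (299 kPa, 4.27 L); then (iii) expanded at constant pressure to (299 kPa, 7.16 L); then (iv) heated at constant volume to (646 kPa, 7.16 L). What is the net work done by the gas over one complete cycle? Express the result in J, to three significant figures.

Constant-volume legs do no work.
W(i) = (646)(4.27 − 7.16) = -1867 J; W(iii) = (299)(7.16 − 4.27) = 864.1 J.
W_net = -1867 + 864.1 = -1003 J (the counter-clockwise enclosed area).

W_net ≈ -1000 J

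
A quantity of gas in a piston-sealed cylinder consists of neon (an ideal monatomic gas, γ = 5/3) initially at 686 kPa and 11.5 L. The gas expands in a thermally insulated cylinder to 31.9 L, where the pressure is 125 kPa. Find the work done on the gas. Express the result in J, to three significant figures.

W ≈ -5850 J

Adiabatic: W = (P₁V₁ − P₂V₂)/(γ − 1) with γ = 5/3.
P₁V₁ = 7889 J, P₂V₂ = 3988 J.
W = (7889 − 3988) / 0.6667 = 5852 J.
Work on gas = −W_by = -5852 J.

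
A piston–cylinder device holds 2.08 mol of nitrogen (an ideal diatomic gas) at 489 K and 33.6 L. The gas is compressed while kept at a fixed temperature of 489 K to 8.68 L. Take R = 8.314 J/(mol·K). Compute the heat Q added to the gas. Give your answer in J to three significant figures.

Isothermal ⇒ ΔU = 0, so Q = W = nRT ln(V₂/V₁).
Q = (2.08)(8.314)(489) ln(8.68/33.6) = 8456 × -1.354 = -11446 J.

Q ≈ -11400 J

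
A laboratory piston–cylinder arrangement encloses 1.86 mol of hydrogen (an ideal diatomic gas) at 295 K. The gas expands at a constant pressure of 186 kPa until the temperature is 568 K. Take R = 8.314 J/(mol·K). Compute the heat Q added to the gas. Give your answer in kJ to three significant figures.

Q ≈ 14.8 kJ

Isobaric: W = nRΔT = (1.86)(8.314)(273) = 4222 J.
ΔU = nCᵥΔT with Cᵥ = 5R/2: ΔU = (1.86)(20.79)(273) = 10554 J.
Q = ΔU + W = 10554 + 4222 = 14776 J.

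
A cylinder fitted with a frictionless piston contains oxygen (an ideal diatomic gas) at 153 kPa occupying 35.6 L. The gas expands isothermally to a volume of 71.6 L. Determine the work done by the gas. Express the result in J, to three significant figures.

Isothermal: W = nRT ln(V₂/V₁) = P₁V₁ ln(V₂/V₁).
P₁V₁ = (153 kPa)(35.6 L) = 5447 J.
W = 5447 × ln(71.6/35.6) = 5447 × 0.6987
W_by_gas = 3806 J.

W ≈ 3810 J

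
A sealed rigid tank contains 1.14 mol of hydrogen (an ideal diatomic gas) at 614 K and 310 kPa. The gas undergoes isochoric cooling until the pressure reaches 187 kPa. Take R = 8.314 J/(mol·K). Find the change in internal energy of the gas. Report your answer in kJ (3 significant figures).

ΔU ≈ -5.77 kJ

Constant volume ⇒ W = 0, so Q = ΔU = nCᵥΔT with Cᵥ = 5R/2 = 20.79 J/(mol·K).
At constant V, T₂/T₁ = P₂/P₁ ⇒ ΔT = T₁(P₂/P₁ − 1) = 614·(187/310 − 1) = -243.6 K.
ΔU = (1.14)(20.79)(-243.6) = -5773 J.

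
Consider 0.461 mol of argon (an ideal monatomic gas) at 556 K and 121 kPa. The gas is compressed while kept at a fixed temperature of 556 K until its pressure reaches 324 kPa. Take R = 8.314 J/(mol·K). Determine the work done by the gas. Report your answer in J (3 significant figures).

W ≈ -2100 J

Isothermal process: W = nRT ln(V₂/V₁) = nRT ln(P₁/P₂).
W = (0.461)(8.314)(556) × ln(121/324)
  = 2131 × ln(0.3735) = 2131 × -0.985
W_by_gas = -2099 J.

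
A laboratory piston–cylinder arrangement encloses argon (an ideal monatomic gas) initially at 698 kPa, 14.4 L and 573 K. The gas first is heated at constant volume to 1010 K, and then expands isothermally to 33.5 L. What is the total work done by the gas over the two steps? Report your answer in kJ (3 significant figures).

Step 1 (isochoric): W = 0 (constant volume).
After step 1: P = 1230 kPa (V unchanged).
Step 2 (isothermal): W = P₁V₁ ln(V₂/V₁) = (17717) ln(33.5/14.4) = 14959 J.
W_total = 0 + 14959 = 14959 J.

W_total ≈ 15.0 kJ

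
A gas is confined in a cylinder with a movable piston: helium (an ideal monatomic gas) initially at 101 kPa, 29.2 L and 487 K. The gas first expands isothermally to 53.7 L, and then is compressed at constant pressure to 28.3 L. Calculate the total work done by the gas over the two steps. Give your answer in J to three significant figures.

W_total ≈ 402 J

Step 1 (isothermal): W = P₁V₁ ln(V₂/V₁) = (2949) ln(53.7/29.2) = 1797 J.
After step 1: P = 54.92 kPa, V = 53.7 L, T = 487 K.
Step 2 (isobaric): W = PΔV = (54.92 kPa)(28.3 − 53.7 L) = -1395 J.
W_total = 1797 − 1395 = 401.8 J.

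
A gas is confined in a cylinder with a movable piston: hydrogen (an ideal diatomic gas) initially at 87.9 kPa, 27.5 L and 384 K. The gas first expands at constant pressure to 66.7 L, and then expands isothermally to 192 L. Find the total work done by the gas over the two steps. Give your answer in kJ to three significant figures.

Step 1 (isobaric): W = PΔV = (87.9 kPa)(66.7 − 27.5 L) = 3446 J.
After step 1: P = 87.9 kPa, V = 66.7 L, T = 931.4 K.
Step 2 (isothermal): W = P₁V₁ ln(V₂/V₁) = (5863) ln(192/66.7) = 6199 J.
W_total = 3446 + 6199 = 9644 J.

W_total ≈ 9.64 kJ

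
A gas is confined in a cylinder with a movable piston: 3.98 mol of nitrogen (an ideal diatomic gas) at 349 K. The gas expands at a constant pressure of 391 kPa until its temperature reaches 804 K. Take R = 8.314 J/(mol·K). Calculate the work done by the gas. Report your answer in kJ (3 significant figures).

W ≈ 15.1 kJ

Isobaric: W = P ΔV = nR ΔT.
W = (3.98)(8.314)(804 − 349) = 15056 J.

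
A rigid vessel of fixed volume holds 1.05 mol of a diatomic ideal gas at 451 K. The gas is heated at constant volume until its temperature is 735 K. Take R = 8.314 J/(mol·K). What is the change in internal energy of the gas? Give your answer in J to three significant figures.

Constant volume ⇒ W = 0, so Q = ΔU = nCᵥΔT with Cᵥ = 5R/2 = 20.79 J/(mol·K).
ΔU = (1.05)(20.79)(735 − 451) = 6198 J.

ΔU ≈ 6200 J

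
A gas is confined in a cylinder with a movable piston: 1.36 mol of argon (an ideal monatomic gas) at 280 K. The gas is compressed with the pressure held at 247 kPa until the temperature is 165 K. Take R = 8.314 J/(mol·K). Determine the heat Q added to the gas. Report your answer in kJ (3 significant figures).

Q ≈ -3.25 kJ

Isobaric: W = nRΔT = (1.36)(8.314)(-115) = -1300 J.
ΔU = nCᵥΔT with Cᵥ = 3R/2: ΔU = (1.36)(12.47)(-115) = -1950 J.
Q = ΔU + W = -1950 − 1300 = -3251 J.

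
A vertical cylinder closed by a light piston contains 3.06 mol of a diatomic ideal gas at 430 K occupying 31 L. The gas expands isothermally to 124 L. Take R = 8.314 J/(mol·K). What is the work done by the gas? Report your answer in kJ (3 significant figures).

W ≈ 15.2 kJ

Isothermal: W = nRT ln(V₂/V₁).
W = (3.06)(8.314)(430) × ln(124/31)
  = 10940 × 1.386
W_by_gas = 15165 J.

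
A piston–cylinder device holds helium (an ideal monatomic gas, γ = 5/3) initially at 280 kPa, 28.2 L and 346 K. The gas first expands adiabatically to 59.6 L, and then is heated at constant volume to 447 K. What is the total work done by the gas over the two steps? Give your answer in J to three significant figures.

W_total ≈ 4650 J

Step 1 (adiabatic): W = (P₁V₁ − P₂V₂)/(γ−1) = (7896 − 4794)/0.667 = 4652 J.
Step 2 (isochoric): W = 0 (constant volume).
W_total = 4652 + 0 = 4652 J.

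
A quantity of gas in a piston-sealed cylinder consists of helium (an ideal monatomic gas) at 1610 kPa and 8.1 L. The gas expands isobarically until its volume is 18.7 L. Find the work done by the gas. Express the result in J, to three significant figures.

W ≈ 17100 J

Isobaric: W = P ΔV.
W = (1610 kPa)(18.7 − 8.1 L) = (1610)(10.6) = 17066 J.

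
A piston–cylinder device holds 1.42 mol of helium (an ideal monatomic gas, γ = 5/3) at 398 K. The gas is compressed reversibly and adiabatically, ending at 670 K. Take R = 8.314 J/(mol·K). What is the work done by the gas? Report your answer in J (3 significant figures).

Adiabatic ⇒ Q = 0, so W_by = −ΔU = nCᵥ(T₁ − T₂).
Cᵥ = 3R/2 = 12.47 J/(mol·K).
W = (1.42)(12.47)(398 − 670) = -4817 J.

W ≈ -4820 J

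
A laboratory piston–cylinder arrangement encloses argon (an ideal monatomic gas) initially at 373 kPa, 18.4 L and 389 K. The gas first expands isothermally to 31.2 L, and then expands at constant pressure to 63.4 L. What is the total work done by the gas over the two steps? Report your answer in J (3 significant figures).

W_total ≈ 10700 J

Step 1 (isothermal): W = P₁V₁ ln(V₂/V₁) = (6863) ln(31.2/18.4) = 3624 J.
After step 1: P = 220 kPa, V = 31.2 L, T = 389 K.
Step 2 (isobaric): W = PΔV = (220 kPa)(63.4 − 31.2 L) = 7083 J.
W_total = 3624 + 7083 = 10707 J.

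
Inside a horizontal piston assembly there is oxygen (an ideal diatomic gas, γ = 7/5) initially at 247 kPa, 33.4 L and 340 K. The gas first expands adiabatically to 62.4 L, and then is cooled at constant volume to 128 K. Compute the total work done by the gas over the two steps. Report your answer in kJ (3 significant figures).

W_total ≈ 4.56 kJ

Step 1 (adiabatic): W = (P₁V₁ − P₂V₂)/(γ−1) = (8250 − 6425)/0.4 = 4562 J.
Step 2 (isochoric): W = 0 (constant volume).
W_total = 4562 + 0 = 4562 J.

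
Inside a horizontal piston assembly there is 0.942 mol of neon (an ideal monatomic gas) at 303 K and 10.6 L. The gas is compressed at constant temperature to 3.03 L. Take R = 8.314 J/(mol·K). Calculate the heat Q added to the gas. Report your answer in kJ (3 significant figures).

Q ≈ -2.97 kJ

Isothermal ⇒ ΔU = 0, so Q = W = nRT ln(V₂/V₁).
Q = (0.942)(8.314)(303) ln(3.03/10.6) = 2373 × -1.252 = -2972 J.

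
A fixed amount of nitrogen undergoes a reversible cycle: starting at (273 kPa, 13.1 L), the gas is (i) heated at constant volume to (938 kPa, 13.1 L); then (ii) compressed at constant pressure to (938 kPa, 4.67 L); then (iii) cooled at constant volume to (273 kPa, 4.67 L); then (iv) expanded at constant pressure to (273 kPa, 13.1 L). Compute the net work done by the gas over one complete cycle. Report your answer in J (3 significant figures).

Constant-volume legs do no work.
W(ii) = (938)(4.67 − 13.1) = -7907 J; W(iv) = (273)(13.1 − 4.67) = 2301 J.
W_net = -7907 + 2301 = -5606 J (the counter-clockwise enclosed area).

W_net ≈ -5610 J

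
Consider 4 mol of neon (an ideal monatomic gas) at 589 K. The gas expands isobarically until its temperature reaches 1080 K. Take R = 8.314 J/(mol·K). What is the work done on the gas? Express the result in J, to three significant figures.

W ≈ -16300 J

Isobaric: W = P ΔV = nR ΔT.
W = (4)(8.314)(1080 − 589) = 16329 J.
Work on gas = −W_by = -16329 J.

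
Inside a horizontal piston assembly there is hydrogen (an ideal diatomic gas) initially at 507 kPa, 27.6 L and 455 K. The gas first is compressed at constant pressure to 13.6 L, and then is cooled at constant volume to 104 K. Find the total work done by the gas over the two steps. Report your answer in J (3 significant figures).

W_total ≈ -7100 J

Step 1 (isobaric): W = PΔV = (507 kPa)(13.6 − 27.6 L) = -7098 J.
Step 2 (isochoric): W = 0 (constant volume).
W_total = -7098 + 0 = -7098 J.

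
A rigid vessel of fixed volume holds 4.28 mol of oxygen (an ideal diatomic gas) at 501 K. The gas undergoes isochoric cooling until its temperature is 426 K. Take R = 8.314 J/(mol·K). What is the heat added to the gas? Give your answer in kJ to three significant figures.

Constant volume ⇒ W = 0, so Q = ΔU = nCᵥΔT with Cᵥ = 5R/2 = 20.79 J/(mol·K).
ΔU = (4.28)(20.79)(426 − 501) = -6672 J.

Q ≈ -6.67 kJ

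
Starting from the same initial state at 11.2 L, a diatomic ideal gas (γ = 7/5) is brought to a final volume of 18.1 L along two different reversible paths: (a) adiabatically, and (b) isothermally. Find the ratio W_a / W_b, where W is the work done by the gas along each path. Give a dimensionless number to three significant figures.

Path (a) adiabatic: W = P₁V₁(1 − (V₁/V₂)^(γ−1))/(γ−1) → W_a/(P₁V₁) = 0.4367.
Path (b) isothermal: W = P₁V₁ ln(V₂/V₁) → W_b/(P₁V₁) = 0.48.
W_a / W_b = 0.4367 / 0.48 = 0.9099.

W_a / W_b ≈ 0.910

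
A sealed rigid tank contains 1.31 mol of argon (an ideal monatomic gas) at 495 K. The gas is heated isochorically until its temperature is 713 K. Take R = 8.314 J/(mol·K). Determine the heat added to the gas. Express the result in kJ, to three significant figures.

Constant volume ⇒ W = 0, so Q = ΔU = nCᵥΔT with Cᵥ = 3R/2 = 12.47 J/(mol·K).
ΔU = (1.31)(12.47)(713 − 495) = 3561 J.

Q ≈ 3.56 kJ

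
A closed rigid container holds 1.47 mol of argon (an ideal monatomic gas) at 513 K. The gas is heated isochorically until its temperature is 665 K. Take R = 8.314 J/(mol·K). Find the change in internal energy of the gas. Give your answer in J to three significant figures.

Constant volume ⇒ W = 0, so Q = ΔU = nCᵥΔT with Cᵥ = 3R/2 = 12.47 J/(mol·K).
ΔU = (1.47)(12.47)(665 − 513) = 2787 J.

ΔU ≈ 2790 J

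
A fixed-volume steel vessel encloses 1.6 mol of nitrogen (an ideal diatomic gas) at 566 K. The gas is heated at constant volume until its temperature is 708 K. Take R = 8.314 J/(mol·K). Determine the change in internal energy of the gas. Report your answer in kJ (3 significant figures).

Constant volume ⇒ W = 0, so Q = ΔU = nCᵥΔT with Cᵥ = 5R/2 = 20.79 J/(mol·K).
ΔU = (1.6)(20.79)(708 − 566) = 4722 J.

ΔU ≈ 4.72 kJ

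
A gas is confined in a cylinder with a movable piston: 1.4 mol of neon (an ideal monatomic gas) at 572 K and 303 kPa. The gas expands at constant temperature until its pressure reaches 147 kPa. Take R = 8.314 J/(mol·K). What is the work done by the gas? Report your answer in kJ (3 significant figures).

Isothermal process: W = nRT ln(V₂/V₁) = nRT ln(P₁/P₂).
W = (1.4)(8.314)(572) × ln(303/147)
  = 6658 × ln(2.061) = 6658 × 0.7233
W_by_gas = 4816 J.

W ≈ 4.82 kJ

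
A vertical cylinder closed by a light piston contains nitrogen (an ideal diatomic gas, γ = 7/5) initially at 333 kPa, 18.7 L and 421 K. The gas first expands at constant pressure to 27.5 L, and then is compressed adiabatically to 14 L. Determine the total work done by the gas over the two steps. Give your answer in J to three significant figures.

W_total ≈ -4170 J

Step 1 (isobaric): W = PΔV = (333 kPa)(27.5 − 18.7 L) = 2930 J.
After step 1: P = 333 kPa, V = 27.5 L, T = 619.1 K.
Step 2 (adiabatic): W = (P₁V₁ − P₂V₂)/(γ−1) = (9158 − 11997)/0.4 = -7098 J.
W_total = 2930 − 7098 = -4167 J.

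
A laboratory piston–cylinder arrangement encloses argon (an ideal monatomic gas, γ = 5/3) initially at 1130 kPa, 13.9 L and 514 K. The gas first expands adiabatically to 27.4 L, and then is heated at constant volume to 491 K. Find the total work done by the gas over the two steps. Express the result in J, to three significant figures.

Step 1 (adiabatic): W = (P₁V₁ − P₂V₂)/(γ−1) = (15707 − 9991)/0.667 = 8574 J.
Step 2 (isochoric): W = 0 (constant volume).
W_total = 8574 + 0 = 8574 J.

W_total ≈ 8570 J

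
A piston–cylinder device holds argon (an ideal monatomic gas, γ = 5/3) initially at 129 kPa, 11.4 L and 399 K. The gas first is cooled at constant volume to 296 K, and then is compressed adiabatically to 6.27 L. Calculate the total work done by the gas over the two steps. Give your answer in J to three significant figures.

Step 1 (isochoric): W = 0 (constant volume).
After step 1: P = 95.7 kPa (V unchanged).
Step 2 (adiabatic): W = (P₁V₁ − P₂V₂)/(γ−1) = (1091 − 1625)/0.667 = -801.3 J.
W_total = 0 − 801.3 = -801.3 J.

W_total ≈ -801 J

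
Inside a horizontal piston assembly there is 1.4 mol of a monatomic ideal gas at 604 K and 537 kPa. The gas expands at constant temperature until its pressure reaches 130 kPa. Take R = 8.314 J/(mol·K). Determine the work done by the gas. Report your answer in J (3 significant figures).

Isothermal process: W = nRT ln(V₂/V₁) = nRT ln(P₁/P₂).
W = (1.4)(8.314)(604) × ln(537/130)
  = 7030 × ln(4.131) = 7030 × 1.418
W_by_gas = 9972 J.

W ≈ 9970 J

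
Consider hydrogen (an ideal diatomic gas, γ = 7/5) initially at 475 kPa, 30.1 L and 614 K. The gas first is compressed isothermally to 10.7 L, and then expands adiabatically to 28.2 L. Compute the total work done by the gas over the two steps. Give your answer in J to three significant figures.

Step 1 (isothermal): W = P₁V₁ ln(V₂/V₁) = (14298) ln(10.7/30.1) = -14788 J.
After step 1: P = 1336 kPa, V = 10.7 L, T = 614 K.
Step 2 (adiabatic): W = (P₁V₁ − P₂V₂)/(γ−1) = (14298 − 9703)/0.4 = 11486 J.
W_total = -14788 + 11486 = -3302 J.

W_total ≈ -3300 J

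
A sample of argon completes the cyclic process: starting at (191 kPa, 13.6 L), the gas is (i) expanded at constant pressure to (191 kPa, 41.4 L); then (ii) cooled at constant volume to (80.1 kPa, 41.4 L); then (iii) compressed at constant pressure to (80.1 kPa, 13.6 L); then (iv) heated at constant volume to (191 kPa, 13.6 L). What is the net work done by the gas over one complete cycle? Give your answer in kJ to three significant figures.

Constant-volume legs do no work.
W(i) = (191)(41.4 − 13.6) = 5310 J; W(iii) = (80.1)(13.6 − 41.4) = -2227 J.
W_net = 5310 − 2227 = 3083 J (the clockwise enclosed area).

W_net ≈ 3.08 kJ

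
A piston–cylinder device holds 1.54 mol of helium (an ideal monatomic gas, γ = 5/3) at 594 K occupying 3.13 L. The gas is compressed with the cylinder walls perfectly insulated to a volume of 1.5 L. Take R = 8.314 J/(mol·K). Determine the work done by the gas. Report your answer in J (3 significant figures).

W ≈ -7220 J

Adiabatic: TV^(γ−1) = const with γ = 5/3.
T₂ = T₁ (V₁/V₂)^(γ−1) = 594 × (3.13/1.5)^0.667 = 594 × 1.633 = 970 K.
W_by = nCᵥ(T₁ − T₂) = (1.54)(12.47)(594 − 970) = -7220 J.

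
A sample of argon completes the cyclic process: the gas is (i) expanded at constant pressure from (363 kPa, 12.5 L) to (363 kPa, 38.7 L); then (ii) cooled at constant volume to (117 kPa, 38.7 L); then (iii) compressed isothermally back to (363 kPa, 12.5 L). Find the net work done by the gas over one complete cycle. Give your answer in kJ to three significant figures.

W_net ≈ 4.39 kJ

Leg (i): W = PΔV = (363)(38.7 − 12.5) = 9511 J.
Leg (ii): W = 0.
Leg (iii): W = PᵢVᵢ ln(V_f/Vᵢ) = (4528) ln(12.5/38.7) = -5117 J.
W_net = 9511 − 5117 = 4394 J.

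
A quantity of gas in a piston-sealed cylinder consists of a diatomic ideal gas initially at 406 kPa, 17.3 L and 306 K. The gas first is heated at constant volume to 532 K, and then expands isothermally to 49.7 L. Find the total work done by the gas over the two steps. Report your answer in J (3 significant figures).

Step 1 (isochoric): W = 0 (constant volume).
After step 1: P = 705.9 kPa (V unchanged).
Step 2 (isothermal): W = P₁V₁ ln(V₂/V₁) = (12211) ln(49.7/17.3) = 12887 J.
W_total = 0 + 12887 = 12887 J.

W_total ≈ 12900 J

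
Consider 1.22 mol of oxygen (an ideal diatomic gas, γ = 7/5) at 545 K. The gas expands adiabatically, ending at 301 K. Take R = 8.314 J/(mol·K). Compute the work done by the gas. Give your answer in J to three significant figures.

Adiabatic ⇒ Q = 0, so W_by = −ΔU = nCᵥ(T₁ − T₂).
Cᵥ = 5R/2 = 20.79 J/(mol·K).
W = (1.22)(20.79)(545 − 301) = 6187 J.

W ≈ 6190 J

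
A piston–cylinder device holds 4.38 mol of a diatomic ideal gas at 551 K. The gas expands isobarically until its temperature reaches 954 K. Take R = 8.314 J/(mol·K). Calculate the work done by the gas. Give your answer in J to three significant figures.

Isobaric: W = P ΔV = nR ΔT.
W = (4.38)(8.314)(954 − 551) = 14675 J.

W ≈ 14700 J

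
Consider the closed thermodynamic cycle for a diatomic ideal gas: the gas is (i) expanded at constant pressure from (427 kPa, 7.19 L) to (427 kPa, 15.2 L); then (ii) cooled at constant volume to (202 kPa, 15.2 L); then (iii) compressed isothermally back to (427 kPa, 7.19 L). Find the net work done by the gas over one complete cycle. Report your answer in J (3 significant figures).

W_net ≈ 1120 J

Leg (i): W = PΔV = (427)(15.2 − 7.19) = 3420 J.
Leg (ii): W = 0.
Leg (iii): W = PᵢVᵢ ln(V_f/Vᵢ) = (3070) ln(7.19/15.2) = -2299 J.
W_net = 3420 − 2299 = 1122 J.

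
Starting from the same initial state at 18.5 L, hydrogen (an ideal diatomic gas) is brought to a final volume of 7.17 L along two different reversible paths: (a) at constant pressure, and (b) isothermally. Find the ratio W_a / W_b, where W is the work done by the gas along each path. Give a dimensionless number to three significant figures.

W_a / W_b ≈ 0.646

Path (a) isobaric: W = P₁(V₂ − V₁) → W_a/(P₁V₁) = -0.6124.
Path (b) isothermal: W = P₁V₁ ln(V₂/V₁) → W_b/(P₁V₁) = -0.9479.
W_a / W_b = -0.6124 / -0.9479 = 0.6461.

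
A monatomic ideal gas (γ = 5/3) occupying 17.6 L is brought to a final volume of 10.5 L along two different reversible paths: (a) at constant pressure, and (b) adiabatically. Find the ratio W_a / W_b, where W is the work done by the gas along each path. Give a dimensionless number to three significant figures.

W_a / W_b ≈ 0.654

Path (a) isobaric: W = P₁(V₂ − V₁) → W_a/(P₁V₁) = -0.4034.
Path (b) adiabatic: W = P₁V₁(1 − (V₁/V₂)^(γ−1))/(γ−1) → W_b/(P₁V₁) = -0.6166.
W_a / W_b = -0.4034 / -0.6166 = 0.6542.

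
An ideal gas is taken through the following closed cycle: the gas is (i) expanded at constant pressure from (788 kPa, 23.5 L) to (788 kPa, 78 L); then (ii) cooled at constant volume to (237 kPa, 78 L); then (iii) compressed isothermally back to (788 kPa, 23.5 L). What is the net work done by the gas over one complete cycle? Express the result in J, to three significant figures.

W_net ≈ 20800 J

Leg (i): W = PΔV = (788)(78 − 23.5) = 42946 J.
Leg (ii): W = 0.
Leg (iii): W = PᵢVᵢ ln(V_f/Vᵢ) = (18486) ln(23.5/78) = -22178 J.
W_net = 42946 − 22178 = 20768 J.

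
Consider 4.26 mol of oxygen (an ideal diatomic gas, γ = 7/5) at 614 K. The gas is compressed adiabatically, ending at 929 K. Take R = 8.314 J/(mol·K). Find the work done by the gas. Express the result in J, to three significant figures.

W ≈ -27900 J

Adiabatic ⇒ Q = 0, so W_by = −ΔU = nCᵥ(T₁ − T₂).
Cᵥ = 5R/2 = 20.79 J/(mol·K).
W = (4.26)(20.79)(614 − 929) = -27891 J.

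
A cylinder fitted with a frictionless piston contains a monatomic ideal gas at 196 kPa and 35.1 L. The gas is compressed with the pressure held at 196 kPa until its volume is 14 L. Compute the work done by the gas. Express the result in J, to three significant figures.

W ≈ -4140 J

Isobaric: W = P ΔV.
W = (196 kPa)(14 − 35.1 L) = (196)(-21.1) = -4136 J.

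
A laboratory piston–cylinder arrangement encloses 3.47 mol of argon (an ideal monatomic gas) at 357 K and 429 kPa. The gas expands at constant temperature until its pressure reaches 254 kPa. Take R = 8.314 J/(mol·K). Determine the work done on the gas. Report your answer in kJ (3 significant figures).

W ≈ -5.40 kJ

Isothermal process: W = nRT ln(V₂/V₁) = nRT ln(P₁/P₂).
W = (3.47)(8.314)(357) × ln(429/254)
  = 10299 × ln(1.689) = 10299 × 0.5241
W_by_gas = 5398 J; work on gas = −W_by = -5398 J.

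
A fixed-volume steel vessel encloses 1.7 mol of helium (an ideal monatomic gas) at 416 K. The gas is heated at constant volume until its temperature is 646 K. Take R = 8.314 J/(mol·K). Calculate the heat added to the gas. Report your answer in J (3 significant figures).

Q ≈ 4880 J

Constant volume ⇒ W = 0, so Q = ΔU = nCᵥΔT with Cᵥ = 3R/2 = 12.47 J/(mol·K).
ΔU = (1.7)(12.47)(646 − 416) = 4876 J.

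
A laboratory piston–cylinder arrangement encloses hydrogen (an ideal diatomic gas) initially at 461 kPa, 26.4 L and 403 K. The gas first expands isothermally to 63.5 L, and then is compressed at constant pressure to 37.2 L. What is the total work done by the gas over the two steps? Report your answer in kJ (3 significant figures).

Step 1 (isothermal): W = P₁V₁ ln(V₂/V₁) = (12170) ln(63.5/26.4) = 10682 J.
After step 1: P = 191.7 kPa, V = 63.5 L, T = 403 K.
Step 2 (isobaric): W = PΔV = (191.7 kPa)(37.2 − 63.5 L) = -5041 J.
W_total = 10682 − 5041 = 5641 J.

W_total ≈ 5.64 kJ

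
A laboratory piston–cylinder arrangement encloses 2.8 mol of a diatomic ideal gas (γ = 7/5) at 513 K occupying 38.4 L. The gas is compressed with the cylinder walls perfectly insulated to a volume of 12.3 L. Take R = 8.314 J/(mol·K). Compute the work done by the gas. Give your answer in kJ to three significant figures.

Adiabatic: TV^(γ−1) = const with γ = 7/5.
T₂ = T₁ (V₁/V₂)^(γ−1) = 513 × (38.4/12.3)^0.4 = 513 × 1.577 = 808.9 K.
W_by = nCᵥ(T₁ − T₂) = (2.8)(20.79)(513 − 808.9) = -17220 J.

W ≈ -17.2 kJ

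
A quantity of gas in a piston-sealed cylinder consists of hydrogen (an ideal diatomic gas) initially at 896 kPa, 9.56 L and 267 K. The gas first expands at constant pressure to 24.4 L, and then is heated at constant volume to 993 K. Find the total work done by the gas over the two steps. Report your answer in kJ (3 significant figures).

W_total ≈ 13.3 kJ

Step 1 (isobaric): W = PΔV = (896 kPa)(24.4 − 9.56 L) = 13297 J.
Step 2 (isochoric): W = 0 (constant volume).
W_total = 13297 + 0 = 13297 J.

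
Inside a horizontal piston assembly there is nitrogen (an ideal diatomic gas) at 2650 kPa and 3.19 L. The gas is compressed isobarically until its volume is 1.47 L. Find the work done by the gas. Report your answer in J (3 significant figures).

W ≈ -4560 J

Isobaric: W = P ΔV.
W = (2650 kPa)(1.47 − 3.19 L) = (2650)(-1.72) = -4558 J.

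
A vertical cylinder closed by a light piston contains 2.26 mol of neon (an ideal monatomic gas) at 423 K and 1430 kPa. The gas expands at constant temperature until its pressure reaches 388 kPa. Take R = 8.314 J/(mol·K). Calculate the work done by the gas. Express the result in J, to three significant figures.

Isothermal process: W = nRT ln(V₂/V₁) = nRT ln(P₁/P₂).
W = (2.26)(8.314)(423) × ln(1430/388)
  = 7948 × ln(3.686) = 7948 × 1.304
W_by_gas = 10368 J.

W ≈ 10400 J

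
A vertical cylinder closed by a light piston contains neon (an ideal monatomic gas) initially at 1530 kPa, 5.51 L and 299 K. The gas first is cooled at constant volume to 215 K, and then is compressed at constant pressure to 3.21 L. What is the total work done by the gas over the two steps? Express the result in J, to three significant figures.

Step 1 (isochoric): W = 0 (constant volume).
After step 1: P = 1100 kPa (V unchanged).
Step 2 (isobaric): W = PΔV = (1100 kPa)(3.21 − 5.51 L) = -2530 J.
W_total = 0 − 2530 = -2530 J.

W_total ≈ -2530 J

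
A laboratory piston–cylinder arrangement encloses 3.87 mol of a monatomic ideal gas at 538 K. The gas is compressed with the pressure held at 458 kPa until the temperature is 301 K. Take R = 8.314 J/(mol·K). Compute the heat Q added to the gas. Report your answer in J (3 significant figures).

Isobaric: W = nRΔT = (3.87)(8.314)(-237) = -7626 J.
ΔU = nCᵥΔT with Cᵥ = 3R/2: ΔU = (3.87)(12.47)(-237) = -11438 J.
Q = ΔU + W = -11438 − 7626 = -19064 J.

Q ≈ -19100 J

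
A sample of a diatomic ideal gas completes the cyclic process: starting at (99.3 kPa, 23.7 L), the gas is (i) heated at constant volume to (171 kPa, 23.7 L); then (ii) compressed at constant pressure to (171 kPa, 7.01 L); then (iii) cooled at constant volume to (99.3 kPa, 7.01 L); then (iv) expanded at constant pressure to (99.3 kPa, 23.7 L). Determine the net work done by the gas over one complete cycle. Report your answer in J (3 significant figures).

W_net ≈ -1200 J

Constant-volume legs do no work.
W(ii) = (171)(7.01 − 23.7) = -2854 J; W(iv) = (99.3)(23.7 − 7.01) = 1657 J.
W_net = -2854 + 1657 = -1197 J (the counter-clockwise enclosed area).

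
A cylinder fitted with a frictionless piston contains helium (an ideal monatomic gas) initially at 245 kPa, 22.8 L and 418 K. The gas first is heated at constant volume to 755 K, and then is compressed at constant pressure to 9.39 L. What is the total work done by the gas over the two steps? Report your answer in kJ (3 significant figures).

W_total ≈ -5.93 kJ

Step 1 (isochoric): W = 0 (constant volume).
After step 1: P = 442.5 kPa (V unchanged).
Step 2 (isobaric): W = PΔV = (442.5 kPa)(9.39 − 22.8 L) = -5934 J.
W_total = 0 − 5934 = -5934 J.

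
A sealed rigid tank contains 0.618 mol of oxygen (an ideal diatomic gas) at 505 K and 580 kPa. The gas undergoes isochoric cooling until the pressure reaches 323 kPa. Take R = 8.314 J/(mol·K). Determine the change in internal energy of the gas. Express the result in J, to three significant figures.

ΔU ≈ -2870 J

Constant volume ⇒ W = 0, so Q = ΔU = nCᵥΔT with Cᵥ = 5R/2 = 20.79 J/(mol·K).
At constant V, T₂/T₁ = P₂/P₁ ⇒ ΔT = T₁(P₂/P₁ − 1) = 505·(323/580 − 1) = -223.8 K.
ΔU = (0.618)(20.79)(-223.8) = -2874 J.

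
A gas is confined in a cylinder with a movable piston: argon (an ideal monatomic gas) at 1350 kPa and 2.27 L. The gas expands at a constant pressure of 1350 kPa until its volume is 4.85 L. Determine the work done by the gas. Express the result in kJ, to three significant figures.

Isobaric: W = P ΔV.
W = (1350 kPa)(4.85 − 2.27 L) = (1350)(2.58) = 3483 J.

W ≈ 3.48 kJ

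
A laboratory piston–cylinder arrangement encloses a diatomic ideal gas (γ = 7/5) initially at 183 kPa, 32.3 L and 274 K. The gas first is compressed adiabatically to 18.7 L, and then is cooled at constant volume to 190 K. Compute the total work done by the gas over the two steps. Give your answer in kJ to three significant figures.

W_total ≈ -3.61 kJ

Step 1 (adiabatic): W = (P₁V₁ − P₂V₂)/(γ−1) = (5911 − 7355)/0.4 = -3611 J.
Step 2 (isochoric): W = 0 (constant volume).
W_total = -3611 + 0 = -3611 J.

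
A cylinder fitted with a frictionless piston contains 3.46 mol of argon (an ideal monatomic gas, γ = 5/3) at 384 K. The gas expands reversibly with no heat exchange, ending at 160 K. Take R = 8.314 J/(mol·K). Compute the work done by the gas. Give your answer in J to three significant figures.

W ≈ 9670 J

Adiabatic ⇒ Q = 0, so W_by = −ΔU = nCᵥ(T₁ − T₂).
Cᵥ = 3R/2 = 12.47 J/(mol·K).
W = (3.46)(12.47)(384 − 160) = 9666 J.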